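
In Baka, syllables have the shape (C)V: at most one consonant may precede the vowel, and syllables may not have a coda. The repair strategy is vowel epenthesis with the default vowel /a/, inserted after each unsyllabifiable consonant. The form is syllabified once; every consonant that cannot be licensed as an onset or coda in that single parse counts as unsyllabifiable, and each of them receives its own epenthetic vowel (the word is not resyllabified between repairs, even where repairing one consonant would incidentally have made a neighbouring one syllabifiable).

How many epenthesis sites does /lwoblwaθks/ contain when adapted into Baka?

6

The unsyllabifiable consonants are /l/, /b/, /l/, /θ/, /k/, /s/; each receives one epenthetic vowel.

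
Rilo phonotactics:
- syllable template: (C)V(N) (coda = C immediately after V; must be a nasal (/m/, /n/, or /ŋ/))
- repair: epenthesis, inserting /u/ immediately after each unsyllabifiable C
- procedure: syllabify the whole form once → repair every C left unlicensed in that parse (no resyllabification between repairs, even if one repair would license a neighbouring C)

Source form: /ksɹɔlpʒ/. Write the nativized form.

kusuɹɔlupuʒu

The consonants /k/, /s/, /l/, /p/, /ʒ/ cannot be parsed into a legal (C)V(N) syllable (only a nasal (/m/, /n/, or /ŋ/) is licensed in coda position; onsets are limited to one consonant).
Epenthesis after each stranded consonant: /k/ → /ku/, /s/ → /su/, /l/ → /lu/, /p/ → /pu/, /ʒ/ → /ʒu/.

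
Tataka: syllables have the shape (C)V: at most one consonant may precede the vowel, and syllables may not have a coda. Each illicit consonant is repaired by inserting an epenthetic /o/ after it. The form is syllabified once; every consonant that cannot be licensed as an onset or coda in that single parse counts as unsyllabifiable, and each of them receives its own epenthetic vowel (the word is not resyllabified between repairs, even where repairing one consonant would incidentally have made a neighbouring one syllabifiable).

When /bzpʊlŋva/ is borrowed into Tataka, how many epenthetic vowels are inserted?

4

The unsyllabifiable consonants are /b/, /z/, /l/, /ŋ/; each receives one epenthetic vowel.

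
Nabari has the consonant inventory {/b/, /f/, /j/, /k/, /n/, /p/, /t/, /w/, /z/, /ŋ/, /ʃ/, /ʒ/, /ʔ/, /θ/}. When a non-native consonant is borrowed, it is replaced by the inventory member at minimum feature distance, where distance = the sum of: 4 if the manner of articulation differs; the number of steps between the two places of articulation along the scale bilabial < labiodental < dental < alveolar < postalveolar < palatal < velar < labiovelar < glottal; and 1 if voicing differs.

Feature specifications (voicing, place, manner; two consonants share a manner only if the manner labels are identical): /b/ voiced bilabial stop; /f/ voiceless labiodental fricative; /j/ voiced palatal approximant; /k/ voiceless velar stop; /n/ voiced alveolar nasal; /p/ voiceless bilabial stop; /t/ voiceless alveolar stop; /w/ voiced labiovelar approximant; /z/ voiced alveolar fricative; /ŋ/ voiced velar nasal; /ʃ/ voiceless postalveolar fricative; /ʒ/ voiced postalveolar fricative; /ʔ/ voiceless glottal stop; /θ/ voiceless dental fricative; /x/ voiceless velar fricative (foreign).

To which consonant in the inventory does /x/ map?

ʃ

/ʃ/ is closest: same manner (fricative), place distance 2 (velar→postalveolar), same voicing; total 2. Next closest is /ʒ/ at distance 3.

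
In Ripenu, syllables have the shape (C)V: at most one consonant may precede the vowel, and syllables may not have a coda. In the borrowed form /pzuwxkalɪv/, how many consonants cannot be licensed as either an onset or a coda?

Under (C)V, the unsyllabifiable consonants are /p/, /w/, /x/, /v/ (no codas are permitted; onsets are limited to one consonant).

4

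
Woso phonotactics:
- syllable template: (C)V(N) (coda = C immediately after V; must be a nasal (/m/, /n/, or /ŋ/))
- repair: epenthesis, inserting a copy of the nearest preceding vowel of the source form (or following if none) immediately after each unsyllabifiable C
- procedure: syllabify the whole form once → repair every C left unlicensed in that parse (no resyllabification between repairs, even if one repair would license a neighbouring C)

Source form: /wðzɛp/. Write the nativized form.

The consonants /w/, /ð/, /p/ cannot be parsed into a legal (C)V(N) syllable (only a nasal (/m/, /n/, or /ŋ/) is licensed in coda position; onsets are limited to one consonant).
Inserting the epenthetic vowel yields /w/ → /wɛ/, /ð/ → /ðɛ/, /p/ → /pɛ/.

wɛðɛzɛpɛ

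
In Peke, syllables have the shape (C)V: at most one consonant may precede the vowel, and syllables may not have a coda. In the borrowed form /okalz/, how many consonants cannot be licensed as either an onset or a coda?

2

Under (C)V, the unsyllabifiable consonants are /l/, /z/ (no codas are permitted; onsets are limited to one consonant).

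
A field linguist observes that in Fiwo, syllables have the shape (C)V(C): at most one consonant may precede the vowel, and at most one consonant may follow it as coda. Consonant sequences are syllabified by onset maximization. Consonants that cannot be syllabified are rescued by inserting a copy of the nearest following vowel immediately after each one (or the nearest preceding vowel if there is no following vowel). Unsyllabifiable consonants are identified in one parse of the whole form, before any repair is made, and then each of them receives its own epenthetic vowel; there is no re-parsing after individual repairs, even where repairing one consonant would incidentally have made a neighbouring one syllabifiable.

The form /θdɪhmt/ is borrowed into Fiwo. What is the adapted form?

Syllabifying with onset maximization leaves /θ/, /m/, /t/ stranded (at most one coda consonant is licensed; onsets are limited to one consonant).
Each unlicensed consonant becomes the onset of a new syllable: /θ/ → /θɪ/, /m/ → /mɪ/, /t/ → /tɪ/.

θɪdɪhmɪtɪ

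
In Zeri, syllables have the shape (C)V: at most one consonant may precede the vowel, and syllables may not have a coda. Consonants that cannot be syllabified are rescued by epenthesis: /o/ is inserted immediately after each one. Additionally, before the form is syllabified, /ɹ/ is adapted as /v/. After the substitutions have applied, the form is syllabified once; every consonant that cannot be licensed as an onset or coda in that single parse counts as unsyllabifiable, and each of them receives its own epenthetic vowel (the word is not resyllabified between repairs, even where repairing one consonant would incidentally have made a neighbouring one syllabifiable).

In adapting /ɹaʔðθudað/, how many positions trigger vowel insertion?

After substitution the input is /vaʔðθudað/.
The unsyllabifiable consonants are /ʔ/, /ð/, /ð/; each receives one epenthetic vowel.

3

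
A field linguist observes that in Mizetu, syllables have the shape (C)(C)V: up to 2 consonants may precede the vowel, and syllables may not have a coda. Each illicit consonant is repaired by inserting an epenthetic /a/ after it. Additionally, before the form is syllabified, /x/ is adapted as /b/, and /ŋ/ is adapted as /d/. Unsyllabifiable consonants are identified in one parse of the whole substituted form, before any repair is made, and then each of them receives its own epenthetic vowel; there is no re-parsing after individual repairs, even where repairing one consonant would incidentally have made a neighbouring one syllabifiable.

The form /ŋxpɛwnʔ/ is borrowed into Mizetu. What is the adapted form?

Substitution: /ŋ/ → /d/, /x/ → /b/, giving /dbpɛwnʔ/.
The consonants /d/, /w/, /n/, /ʔ/ cannot be parsed into a legal (C)(C)V syllable (no codas are permitted; onsets may contain at most 2 consonants).
Each unlicensed consonant becomes the onset of a new syllable: /d/ → /da/, /w/ → /wa/, /n/ → /na/, /ʔ/ → /ʔa/.

dabpɛwanaʔa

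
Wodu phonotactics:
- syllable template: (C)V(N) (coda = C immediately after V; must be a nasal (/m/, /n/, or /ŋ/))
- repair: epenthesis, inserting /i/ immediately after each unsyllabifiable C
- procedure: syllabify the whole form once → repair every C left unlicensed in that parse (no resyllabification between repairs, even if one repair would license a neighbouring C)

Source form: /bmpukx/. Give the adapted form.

The consonants /b/, /m/, /k/, /x/ cannot be parsed into a legal (C)V(N) syllable (only a nasal (/m/, /n/, or /ŋ/) is licensed in coda position; onsets are limited to one consonant).
Inserting the epenthetic vowel yields /b/ → /bi/, /m/ → /mi/, /k/ → /ki/, /x/ → /xi/.

bimipukixi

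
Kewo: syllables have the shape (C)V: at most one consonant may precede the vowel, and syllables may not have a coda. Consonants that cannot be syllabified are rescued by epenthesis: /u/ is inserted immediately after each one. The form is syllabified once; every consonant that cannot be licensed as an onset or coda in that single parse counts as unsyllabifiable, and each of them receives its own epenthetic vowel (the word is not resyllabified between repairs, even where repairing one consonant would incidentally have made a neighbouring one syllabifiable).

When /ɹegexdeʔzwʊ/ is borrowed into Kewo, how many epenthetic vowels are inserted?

The unsyllabifiable consonants are /x/, /ʔ/, /z/; each receives one epenthetic vowel.

3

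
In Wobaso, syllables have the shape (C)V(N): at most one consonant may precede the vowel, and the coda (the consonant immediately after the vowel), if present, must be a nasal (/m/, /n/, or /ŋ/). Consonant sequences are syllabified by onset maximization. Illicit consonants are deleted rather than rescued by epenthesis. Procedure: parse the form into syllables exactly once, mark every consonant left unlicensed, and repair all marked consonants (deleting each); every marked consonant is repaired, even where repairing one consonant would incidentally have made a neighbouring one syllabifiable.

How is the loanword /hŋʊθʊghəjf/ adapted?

Under (C)V(N), the unsyllabifiable consonants are /h/, /g/, /j/, /f/ (only a nasal (/m/, /n/, or /ŋ/) is licensed in coda position; onsets are limited to one consonant).
Deletion applies to /h/, /g/, /j/, /f/.

ŋʊθʊhə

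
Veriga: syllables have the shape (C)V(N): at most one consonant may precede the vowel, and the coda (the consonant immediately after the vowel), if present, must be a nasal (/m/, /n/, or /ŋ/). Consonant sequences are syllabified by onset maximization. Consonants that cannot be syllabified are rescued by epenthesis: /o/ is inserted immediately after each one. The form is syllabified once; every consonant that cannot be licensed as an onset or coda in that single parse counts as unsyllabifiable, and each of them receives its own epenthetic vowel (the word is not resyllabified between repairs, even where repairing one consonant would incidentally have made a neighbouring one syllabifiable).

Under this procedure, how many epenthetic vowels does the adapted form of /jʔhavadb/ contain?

4

The unsyllabifiable consonants are /j/, /ʔ/, /d/, /b/; each receives one epenthetic vowel.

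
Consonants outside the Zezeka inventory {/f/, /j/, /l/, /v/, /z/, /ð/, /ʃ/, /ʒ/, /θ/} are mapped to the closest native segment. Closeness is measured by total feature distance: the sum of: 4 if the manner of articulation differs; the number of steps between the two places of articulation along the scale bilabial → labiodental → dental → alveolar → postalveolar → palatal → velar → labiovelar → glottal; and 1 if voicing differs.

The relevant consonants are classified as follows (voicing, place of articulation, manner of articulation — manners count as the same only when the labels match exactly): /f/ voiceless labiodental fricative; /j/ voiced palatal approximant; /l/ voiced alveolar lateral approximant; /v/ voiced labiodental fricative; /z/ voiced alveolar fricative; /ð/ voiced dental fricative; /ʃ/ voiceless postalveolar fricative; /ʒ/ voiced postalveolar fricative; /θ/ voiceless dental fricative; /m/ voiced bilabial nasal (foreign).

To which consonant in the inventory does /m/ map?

v

/v/ is closest: manner differs (nasal→fricative, +4), place distance 1 (bilabial→labiodental), same voicing; total 5. Next closest is /f/ at distance 6.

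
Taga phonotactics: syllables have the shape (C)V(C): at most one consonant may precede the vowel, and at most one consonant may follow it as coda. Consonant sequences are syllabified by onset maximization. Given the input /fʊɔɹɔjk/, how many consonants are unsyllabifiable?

1

The consonants /k/ cannot be parsed into a legal (C)V(C) syllable (at most one coda consonant is licensed; onsets are limited to one consonant).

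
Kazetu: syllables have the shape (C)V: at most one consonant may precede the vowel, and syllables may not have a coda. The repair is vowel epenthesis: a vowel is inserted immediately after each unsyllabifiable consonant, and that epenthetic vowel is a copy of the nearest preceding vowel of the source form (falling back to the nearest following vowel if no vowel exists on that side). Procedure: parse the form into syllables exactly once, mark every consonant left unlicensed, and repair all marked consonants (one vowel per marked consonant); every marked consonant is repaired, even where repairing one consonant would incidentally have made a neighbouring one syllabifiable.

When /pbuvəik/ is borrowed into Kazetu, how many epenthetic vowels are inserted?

The unsyllabifiable consonants are /p/, /k/; each receives one epenthetic vowel.

2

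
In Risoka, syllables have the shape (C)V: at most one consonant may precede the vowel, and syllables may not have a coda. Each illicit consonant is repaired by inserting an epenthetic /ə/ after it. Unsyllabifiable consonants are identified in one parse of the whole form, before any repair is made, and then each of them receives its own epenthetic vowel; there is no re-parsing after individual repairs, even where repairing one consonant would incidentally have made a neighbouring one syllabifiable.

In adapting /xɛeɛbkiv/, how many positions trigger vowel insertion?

2

The unsyllabifiable consonants are /b/, /v/; each receives one epenthetic vowel.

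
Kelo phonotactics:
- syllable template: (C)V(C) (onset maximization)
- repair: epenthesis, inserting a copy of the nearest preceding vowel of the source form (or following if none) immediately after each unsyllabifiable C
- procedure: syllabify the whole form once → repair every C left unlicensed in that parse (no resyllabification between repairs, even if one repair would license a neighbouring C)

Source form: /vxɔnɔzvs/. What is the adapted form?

vɔxɔnɔzvɔsɔ

Syllabifying with onset maximization leaves /v/, /v/, /s/ stranded (at most one coda consonant is licensed; onsets are limited to one consonant).
Inserting the epenthetic vowel yields /v/ → /vɔ/, /v/ → /vɔ/, /s/ → /sɔ/.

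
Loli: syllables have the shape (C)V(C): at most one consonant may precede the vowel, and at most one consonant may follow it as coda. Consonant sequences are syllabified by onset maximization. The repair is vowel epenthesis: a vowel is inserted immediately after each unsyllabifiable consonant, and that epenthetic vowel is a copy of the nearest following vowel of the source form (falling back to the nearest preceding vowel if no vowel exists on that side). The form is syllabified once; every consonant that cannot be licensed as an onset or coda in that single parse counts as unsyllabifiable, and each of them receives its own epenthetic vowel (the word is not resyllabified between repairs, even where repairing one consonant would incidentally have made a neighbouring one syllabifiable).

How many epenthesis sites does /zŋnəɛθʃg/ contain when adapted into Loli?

4

The unsyllabifiable consonants are /z/, /ŋ/, /ʃ/, /g/; each receives one epenthetic vowel.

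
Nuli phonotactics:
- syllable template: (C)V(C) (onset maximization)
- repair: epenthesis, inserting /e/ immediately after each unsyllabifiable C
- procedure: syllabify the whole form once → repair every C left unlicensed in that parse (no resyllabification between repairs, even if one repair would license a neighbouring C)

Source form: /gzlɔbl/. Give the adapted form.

The consonants /g/, /z/, /l/ cannot be parsed into a legal (C)V(C) syllable (at most one coda consonant is licensed; onsets are limited to one consonant).
Each unlicensed consonant becomes the onset of a new syllable: /g/ → /ge/, /z/ → /ze/, /l/ → /le/.

gezelɔble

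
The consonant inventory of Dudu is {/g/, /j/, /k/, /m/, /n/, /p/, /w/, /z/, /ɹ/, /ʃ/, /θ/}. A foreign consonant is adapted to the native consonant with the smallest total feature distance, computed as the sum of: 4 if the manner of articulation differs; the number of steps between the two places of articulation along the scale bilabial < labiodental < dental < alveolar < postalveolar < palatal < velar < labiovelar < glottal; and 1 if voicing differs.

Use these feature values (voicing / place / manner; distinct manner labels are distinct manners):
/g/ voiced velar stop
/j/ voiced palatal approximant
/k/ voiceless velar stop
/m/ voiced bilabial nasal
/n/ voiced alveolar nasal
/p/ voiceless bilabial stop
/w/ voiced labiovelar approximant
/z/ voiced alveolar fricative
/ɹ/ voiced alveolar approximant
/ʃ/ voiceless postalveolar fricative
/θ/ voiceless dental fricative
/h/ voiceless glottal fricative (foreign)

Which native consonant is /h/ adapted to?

/ʃ/ is closest: same manner (fricative), place distance 4 (glottal→postalveolar), same voicing; total 4. Next closest is /k/ at distance 6.

ʃ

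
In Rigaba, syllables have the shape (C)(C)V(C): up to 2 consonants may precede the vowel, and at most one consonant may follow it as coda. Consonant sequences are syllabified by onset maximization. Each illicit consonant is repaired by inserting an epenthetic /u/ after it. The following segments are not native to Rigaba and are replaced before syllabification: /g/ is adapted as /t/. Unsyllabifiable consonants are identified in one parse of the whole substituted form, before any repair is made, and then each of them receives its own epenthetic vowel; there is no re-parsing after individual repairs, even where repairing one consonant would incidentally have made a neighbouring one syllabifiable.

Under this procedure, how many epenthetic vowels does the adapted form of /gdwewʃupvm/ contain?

3

After substitution the input is /tdwewʃupvm/.
The unsyllabifiable consonants are /t/, /v/, /m/; each receives one epenthetic vowel.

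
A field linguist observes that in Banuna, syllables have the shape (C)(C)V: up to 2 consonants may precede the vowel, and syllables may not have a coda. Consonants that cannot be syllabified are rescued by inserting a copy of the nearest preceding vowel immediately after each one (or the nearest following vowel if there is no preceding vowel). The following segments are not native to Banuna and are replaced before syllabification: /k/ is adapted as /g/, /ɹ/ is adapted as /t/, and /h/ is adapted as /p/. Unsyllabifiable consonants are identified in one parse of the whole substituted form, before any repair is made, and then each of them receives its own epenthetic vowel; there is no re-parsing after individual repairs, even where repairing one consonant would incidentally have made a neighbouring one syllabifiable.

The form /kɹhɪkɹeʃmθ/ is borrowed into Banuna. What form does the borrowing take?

gɪtpɪgteʃemeθe

Substitution: /k/ → /g/, /ɹ/ → /t/, /h/ → /p/, giving /gtpɪgteʃmθ/.
Syllabifying with onset maximization leaves /g/, /ʃ/, /m/, /θ/ stranded (no codas are permitted; onsets may contain at most 2 consonants).
Each unlicensed consonant becomes the onset of a new syllable: /g/ → /gɪ/, /ʃ/ → /ʃe/, /m/ → /me/, /θ/ → /θe/.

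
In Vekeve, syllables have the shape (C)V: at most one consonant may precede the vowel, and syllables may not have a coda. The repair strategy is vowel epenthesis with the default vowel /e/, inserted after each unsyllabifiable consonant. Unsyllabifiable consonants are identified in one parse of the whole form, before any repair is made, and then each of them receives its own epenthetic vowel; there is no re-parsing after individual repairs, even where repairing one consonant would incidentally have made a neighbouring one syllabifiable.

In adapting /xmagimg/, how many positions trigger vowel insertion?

3

The unsyllabifiable consonants are /x/, /m/, /g/; each receives one epenthetic vowel.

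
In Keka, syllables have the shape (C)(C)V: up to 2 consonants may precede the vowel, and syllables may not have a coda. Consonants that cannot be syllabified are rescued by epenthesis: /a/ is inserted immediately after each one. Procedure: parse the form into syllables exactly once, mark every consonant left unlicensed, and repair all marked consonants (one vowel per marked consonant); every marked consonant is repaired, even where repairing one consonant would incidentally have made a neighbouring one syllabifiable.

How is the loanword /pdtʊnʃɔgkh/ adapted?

padtʊnʃɔgakaha

The consonants /p/, /g/, /k/, /h/ cannot be parsed into a legal (C)(C)V syllable (no codas are permitted; onsets may contain at most 2 consonants).
Inserting the epenthetic vowel yields /p/ → /pa/, /g/ → /ga/, /k/ → /ka/, /h/ → /ha/.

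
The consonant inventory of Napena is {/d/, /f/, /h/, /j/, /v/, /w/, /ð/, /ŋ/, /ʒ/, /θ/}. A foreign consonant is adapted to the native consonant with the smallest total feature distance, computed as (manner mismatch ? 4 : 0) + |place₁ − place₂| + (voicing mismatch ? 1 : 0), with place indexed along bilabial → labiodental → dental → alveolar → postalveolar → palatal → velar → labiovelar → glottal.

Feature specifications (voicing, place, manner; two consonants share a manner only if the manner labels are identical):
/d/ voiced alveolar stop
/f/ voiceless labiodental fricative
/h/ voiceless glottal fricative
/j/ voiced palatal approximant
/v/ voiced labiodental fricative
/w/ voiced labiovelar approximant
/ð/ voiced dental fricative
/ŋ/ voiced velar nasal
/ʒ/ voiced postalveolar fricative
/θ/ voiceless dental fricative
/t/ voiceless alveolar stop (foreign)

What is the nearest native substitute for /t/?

/d/ is closest: same manner (stop), place distance 0 (alveolar→alveolar), voicing differs (+1); total 1. Next closest is /θ/ at distance 5.

d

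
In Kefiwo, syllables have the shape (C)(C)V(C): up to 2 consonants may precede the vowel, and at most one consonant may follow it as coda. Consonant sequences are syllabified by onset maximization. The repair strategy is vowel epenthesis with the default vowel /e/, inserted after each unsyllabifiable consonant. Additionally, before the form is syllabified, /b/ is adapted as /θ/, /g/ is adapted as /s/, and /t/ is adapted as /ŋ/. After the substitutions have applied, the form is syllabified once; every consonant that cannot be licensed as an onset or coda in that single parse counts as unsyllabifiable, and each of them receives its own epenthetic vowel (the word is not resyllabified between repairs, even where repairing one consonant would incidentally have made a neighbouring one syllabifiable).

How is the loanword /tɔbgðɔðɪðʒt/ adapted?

Substitution: /t/ → /ŋ/, /b/ → /θ/, /g/ → /s/, giving /ŋɔθsðɔðɪðʒŋ/.
Under (C)(C)V(C), the unsyllabifiable consonants are /ʒ/, /ŋ/ (at most one coda consonant is licensed; onsets may contain at most 2 consonants).
Inserting the epenthetic vowel yields /ʒ/ → /ʒe/, /ŋ/ → /ŋe/.

ŋɔθsðɔðɪðʒeŋe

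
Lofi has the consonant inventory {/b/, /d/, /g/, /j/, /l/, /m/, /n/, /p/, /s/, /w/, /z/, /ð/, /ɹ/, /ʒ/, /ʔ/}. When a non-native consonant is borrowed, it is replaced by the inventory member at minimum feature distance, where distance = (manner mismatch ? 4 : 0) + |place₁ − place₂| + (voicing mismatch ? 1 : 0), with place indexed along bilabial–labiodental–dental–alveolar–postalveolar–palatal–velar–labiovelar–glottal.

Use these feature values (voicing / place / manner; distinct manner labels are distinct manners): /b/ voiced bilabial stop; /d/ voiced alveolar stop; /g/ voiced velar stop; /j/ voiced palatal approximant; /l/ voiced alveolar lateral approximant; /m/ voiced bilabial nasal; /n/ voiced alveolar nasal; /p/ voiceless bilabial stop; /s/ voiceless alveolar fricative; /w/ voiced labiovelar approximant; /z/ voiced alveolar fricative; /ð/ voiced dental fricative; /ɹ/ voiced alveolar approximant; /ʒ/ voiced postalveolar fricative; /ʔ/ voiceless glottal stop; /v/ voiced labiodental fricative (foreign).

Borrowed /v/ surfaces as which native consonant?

ð

/ð/ is closest: same manner (fricative), place distance 1 (labiodental→dental), same voicing; total 1. Next closest is /z/ at distance 2.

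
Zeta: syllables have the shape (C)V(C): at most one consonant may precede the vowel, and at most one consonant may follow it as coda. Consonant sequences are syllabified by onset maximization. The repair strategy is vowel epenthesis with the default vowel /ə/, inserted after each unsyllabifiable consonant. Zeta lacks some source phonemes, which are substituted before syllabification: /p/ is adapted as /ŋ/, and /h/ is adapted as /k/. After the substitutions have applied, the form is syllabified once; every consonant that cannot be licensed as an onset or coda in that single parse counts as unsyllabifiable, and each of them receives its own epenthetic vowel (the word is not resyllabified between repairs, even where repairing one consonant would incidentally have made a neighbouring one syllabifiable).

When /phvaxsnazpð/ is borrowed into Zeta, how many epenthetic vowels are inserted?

5

After substitution the input is /ŋkvaxsnazŋð/.
The unsyllabifiable consonants are /ŋ/, /k/, /s/, /ŋ/, /ð/; each receives one epenthetic vowel.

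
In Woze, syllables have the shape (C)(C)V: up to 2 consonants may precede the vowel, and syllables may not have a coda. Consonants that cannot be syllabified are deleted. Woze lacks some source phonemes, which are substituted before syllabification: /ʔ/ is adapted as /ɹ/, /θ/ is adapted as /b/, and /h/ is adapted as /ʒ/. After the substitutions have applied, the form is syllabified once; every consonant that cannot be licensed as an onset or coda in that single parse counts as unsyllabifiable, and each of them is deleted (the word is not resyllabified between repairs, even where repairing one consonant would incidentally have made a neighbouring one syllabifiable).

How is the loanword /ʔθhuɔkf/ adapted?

Substitution: /ʔ/ → /ɹ/, /θ/ → /b/, /h/ → /ʒ/, giving /ɹbʒuɔkf/.
Under (C)(C)V, the unsyllabifiable consonants are /ɹ/, /k/, /f/ (no codas are permitted; onsets may contain at most 2 consonants).
Each unlicensed consonant is deleted: /ɹ/, /k/, /f/.

bʒuɔ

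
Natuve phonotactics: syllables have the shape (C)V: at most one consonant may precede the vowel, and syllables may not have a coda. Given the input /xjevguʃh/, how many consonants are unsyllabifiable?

4

Syllabifying with onset maximization leaves /x/, /v/, /ʃ/, /h/ stranded (no codas are permitted; onsets are limited to one consonant).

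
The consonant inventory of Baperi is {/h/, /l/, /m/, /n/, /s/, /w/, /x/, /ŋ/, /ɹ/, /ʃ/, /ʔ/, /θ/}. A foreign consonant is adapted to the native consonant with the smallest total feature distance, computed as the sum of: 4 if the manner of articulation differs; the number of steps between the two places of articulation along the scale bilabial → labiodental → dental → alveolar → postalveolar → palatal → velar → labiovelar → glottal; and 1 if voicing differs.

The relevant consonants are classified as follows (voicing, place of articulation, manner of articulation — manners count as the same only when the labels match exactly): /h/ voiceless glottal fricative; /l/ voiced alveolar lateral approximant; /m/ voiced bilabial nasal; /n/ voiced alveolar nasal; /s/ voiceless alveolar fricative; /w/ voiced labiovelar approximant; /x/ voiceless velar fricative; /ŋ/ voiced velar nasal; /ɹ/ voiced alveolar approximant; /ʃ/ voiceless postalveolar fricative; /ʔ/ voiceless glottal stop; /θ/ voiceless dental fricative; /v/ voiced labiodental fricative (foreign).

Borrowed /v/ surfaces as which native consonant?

/θ/ is closest: same manner (fricative), place distance 1 (labiodental→dental), voicing differs (+1); total 2. Next closest is /s/ at distance 3.

θ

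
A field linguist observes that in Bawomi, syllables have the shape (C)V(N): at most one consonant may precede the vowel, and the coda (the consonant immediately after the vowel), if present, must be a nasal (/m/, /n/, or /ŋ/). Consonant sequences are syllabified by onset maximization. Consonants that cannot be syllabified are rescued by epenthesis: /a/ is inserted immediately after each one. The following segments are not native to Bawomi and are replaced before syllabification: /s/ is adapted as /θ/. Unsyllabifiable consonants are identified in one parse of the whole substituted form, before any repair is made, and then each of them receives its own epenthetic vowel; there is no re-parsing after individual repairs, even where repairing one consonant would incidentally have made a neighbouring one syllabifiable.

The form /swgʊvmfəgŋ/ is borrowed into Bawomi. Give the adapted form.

θawagʊvamafəgaŋa

Substitution: /s/ → /θ/, giving /θwgʊvmfəgŋ/.
Under (C)V(N), the unsyllabifiable consonants are /θ/, /w/, /v/, /m/, /g/, /ŋ/ (only a nasal (/m/, /n/, or /ŋ/) is licensed in coda position; onsets are limited to one consonant).
Epenthesis after each stranded consonant: /θ/ → /θa/, /w/ → /wa/, /v/ → /va/, /m/ → /ma/, /g/ → /ga/, /ŋ/ → /ŋa/.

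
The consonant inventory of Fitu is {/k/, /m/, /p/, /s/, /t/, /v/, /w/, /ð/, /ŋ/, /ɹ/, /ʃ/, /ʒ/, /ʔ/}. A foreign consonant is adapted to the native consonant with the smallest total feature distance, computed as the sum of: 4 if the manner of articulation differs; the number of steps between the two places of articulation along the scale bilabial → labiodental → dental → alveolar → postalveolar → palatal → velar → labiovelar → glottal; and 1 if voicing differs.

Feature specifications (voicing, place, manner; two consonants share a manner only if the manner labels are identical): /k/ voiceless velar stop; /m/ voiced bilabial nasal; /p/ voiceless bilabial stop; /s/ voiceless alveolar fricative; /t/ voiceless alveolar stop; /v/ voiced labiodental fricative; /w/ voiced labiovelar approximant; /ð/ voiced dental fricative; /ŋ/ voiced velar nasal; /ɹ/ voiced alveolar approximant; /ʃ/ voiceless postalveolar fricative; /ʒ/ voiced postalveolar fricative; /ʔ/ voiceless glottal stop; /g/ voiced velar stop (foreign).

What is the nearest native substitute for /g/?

/k/ is closest: same manner (stop), place distance 0 (velar→velar), voicing differs (+1); total 1. Next closest is /ʔ/ at distance 3.

k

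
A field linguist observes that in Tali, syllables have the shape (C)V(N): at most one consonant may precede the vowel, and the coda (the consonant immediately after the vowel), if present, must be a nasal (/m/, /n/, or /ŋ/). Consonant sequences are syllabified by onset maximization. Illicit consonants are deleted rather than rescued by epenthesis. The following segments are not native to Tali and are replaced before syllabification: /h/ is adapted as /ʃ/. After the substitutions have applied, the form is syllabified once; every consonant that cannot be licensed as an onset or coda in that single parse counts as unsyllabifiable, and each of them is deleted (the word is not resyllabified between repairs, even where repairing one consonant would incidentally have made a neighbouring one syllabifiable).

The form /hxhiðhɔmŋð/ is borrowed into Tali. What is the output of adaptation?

ʃiʃɔm

Substitution: /h/ → /ʃ/, giving /ʃxʃiðʃɔmŋð/.
Under (C)V(N), the unsyllabifiable consonants are /ʃ/, /x/, /ð/, /ŋ/, /ð/ (only a nasal (/m/, /n/, or /ŋ/) is licensed in coda position; onsets are limited to one consonant).
Each unlicensed consonant is deleted: /ʃ/, /x/, /ð/, /ŋ/, /ð/.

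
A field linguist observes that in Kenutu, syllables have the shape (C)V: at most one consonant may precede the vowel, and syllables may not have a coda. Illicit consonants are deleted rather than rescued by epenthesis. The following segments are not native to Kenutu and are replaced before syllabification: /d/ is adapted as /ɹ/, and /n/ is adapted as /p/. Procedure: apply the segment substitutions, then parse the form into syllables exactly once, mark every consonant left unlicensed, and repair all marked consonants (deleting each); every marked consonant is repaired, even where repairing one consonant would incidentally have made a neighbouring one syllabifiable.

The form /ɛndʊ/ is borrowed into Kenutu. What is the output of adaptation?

Substitution: /n/ → /p/, /d/ → /ɹ/, giving /ɛpɹʊ/.
Syllabifying with onset maximization leaves /p/ stranded (no codas are permitted; onsets are limited to one consonant).
Each unlicensed consonant is deleted: /p/.

ɛɹʊ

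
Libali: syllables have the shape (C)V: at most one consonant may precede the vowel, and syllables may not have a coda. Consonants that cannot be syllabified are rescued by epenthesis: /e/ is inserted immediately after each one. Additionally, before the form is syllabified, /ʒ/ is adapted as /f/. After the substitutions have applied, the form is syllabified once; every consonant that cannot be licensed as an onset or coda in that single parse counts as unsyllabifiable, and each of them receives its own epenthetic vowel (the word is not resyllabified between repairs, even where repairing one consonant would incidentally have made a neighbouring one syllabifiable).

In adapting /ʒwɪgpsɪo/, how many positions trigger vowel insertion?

3

After substitution the input is /fwɪgpsɪo/.
The unsyllabifiable consonants are /f/, /g/, /p/; each receives one epenthetic vowel.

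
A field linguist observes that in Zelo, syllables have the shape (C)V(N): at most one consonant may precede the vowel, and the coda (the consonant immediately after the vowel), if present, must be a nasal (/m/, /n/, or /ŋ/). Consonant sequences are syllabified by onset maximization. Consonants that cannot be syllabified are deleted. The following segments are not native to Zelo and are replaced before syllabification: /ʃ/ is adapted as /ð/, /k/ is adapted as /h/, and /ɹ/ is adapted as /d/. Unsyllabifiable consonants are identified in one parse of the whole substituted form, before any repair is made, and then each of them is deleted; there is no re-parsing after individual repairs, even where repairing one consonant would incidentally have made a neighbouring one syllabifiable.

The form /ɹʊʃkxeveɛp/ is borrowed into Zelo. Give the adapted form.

dʊxeveɛ

Substitution: /ɹ/ → /d/, /ʃ/ → /ð/, /k/ → /h/, giving /dʊðhxeveɛp/.
The consonants /ð/, /h/, /p/ cannot be parsed into a legal (C)V(N) syllable (only a nasal (/m/, /n/, or /ŋ/) is licensed in coda position; onsets are limited to one consonant).
Deletion applies to /ð/, /h/, /p/.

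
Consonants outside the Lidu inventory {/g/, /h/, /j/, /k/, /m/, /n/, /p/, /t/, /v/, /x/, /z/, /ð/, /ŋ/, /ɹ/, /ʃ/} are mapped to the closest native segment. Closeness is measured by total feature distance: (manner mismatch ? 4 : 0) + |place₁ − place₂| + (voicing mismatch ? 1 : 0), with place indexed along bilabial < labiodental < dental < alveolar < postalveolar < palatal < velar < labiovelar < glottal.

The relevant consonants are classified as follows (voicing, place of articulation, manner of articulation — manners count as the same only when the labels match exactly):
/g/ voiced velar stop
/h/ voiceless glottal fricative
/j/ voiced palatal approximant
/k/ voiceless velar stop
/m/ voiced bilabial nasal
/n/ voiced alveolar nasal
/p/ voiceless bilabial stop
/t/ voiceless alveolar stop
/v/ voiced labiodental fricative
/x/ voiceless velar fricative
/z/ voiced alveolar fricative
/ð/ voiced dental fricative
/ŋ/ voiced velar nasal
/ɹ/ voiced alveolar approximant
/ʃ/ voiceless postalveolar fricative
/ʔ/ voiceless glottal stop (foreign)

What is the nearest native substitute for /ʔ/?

k

/k/ is closest: same manner (stop), place distance 2 (glottal→velar), same voicing; total 2. Next closest is /g/ at distance 3.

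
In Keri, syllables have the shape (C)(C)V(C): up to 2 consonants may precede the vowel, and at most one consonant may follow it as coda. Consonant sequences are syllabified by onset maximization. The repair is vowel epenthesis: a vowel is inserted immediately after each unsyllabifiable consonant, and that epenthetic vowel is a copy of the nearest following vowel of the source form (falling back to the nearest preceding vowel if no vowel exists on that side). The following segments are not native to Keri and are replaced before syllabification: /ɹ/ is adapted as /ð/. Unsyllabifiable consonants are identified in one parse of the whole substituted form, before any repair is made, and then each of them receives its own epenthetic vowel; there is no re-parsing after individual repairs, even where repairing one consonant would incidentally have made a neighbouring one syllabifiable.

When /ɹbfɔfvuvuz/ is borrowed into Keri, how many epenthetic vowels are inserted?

After substitution the input is /ðbfɔfvuvuz/.
The unsyllabifiable consonants are /ð/; each receives one epenthetic vowel.

1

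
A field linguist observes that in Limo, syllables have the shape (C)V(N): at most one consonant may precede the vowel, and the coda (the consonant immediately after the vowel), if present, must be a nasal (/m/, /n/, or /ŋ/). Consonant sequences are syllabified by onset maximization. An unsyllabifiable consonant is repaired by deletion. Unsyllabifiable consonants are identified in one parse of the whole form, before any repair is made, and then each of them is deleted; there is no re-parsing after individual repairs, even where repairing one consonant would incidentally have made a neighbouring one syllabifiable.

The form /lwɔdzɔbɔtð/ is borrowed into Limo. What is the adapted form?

wɔzɔbɔ

Syllabifying with onset maximization leaves /l/, /d/, /t/, /ð/ stranded (only a nasal (/m/, /n/, or /ŋ/) is licensed in coda position; onsets are limited to one consonant).
Deleting the stranded consonants removes /l/, /d/, /t/, /ð/.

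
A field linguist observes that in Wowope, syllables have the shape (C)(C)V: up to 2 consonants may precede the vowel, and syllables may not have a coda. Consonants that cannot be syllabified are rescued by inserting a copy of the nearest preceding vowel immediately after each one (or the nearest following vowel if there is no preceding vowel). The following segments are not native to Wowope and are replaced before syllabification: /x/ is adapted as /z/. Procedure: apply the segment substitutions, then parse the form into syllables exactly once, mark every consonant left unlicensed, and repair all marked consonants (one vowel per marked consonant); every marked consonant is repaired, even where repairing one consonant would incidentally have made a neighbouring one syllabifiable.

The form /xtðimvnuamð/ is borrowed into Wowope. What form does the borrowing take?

Substitution: /x/ → /z/, giving /ztðimvnuamð/.
The consonants /z/, /m/, /m/, /ð/ cannot be parsed into a legal (C)(C)V syllable (no codas are permitted; onsets may contain at most 2 consonants).
Inserting the epenthetic vowel yields /z/ → /zi/, /m/ → /mi/, /m/ → /ma/, /ð/ → /ða/.

zitðimivnuamaða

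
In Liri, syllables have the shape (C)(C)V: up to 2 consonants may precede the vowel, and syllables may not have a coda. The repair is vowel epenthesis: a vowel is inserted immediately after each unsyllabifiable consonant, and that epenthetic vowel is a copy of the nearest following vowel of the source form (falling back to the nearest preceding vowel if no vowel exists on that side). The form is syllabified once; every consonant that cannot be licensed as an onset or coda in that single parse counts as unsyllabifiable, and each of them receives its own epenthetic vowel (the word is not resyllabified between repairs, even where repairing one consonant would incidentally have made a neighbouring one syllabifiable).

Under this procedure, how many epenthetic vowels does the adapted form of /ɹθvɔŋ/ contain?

2

The unsyllabifiable consonants are /ɹ/, /ŋ/; each receives one epenthetic vowel.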